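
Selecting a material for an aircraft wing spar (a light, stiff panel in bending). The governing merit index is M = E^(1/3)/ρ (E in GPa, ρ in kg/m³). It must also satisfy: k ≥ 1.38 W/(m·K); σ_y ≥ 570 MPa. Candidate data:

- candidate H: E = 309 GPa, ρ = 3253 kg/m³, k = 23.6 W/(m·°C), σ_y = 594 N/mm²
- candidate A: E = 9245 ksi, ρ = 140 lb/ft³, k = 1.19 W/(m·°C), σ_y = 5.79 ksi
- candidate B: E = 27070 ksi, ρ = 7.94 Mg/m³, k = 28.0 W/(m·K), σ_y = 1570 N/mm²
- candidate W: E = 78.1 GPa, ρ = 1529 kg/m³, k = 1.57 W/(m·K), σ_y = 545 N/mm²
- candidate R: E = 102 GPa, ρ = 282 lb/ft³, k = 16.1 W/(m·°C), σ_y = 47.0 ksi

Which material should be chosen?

Screen on constraints: k ≥ 1.38 W/(m·K); σ_y ≥ 570 MPa. Survivors: candidate H, candidate B.
Normalizing units and computing the index:
  candidate H: E = 309.0 GPa, ρ = 3253 kg/m³
  candidate B: E = 186.6 GPa, ρ = 7940 kg/m³
  candidate H: M = 2.08×10⁻³
  candidate B: M = 0.720×10⁻³
Candidate H ranks first.

candidate H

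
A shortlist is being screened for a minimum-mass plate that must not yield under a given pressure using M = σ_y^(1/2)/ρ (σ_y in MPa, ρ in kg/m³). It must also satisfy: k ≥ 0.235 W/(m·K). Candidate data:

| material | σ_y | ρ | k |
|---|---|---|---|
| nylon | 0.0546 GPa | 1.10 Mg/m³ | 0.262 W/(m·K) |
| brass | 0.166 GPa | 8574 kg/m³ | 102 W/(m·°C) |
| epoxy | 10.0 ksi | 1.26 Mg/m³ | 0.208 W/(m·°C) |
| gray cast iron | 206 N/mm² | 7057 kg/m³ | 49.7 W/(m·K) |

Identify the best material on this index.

nylon

Screen on constraints: k ≥ 0.235 W/(m·K). Survivors: nylon, brass, gray cast iron.
Putting every candidate on a common basis:
  nylon: σ_y = 54.60 MPa, ρ = 1100 kg/m³
  brass: σ_y = 166.0 MPa, ρ = 8574 kg/m³
  gray cast iron: σ_y = 206.0 MPa, ρ = 7057 kg/m³
  nylon: M = 6.72×10⁻³
  gray cast iron: M = 2.03×10⁻³
  brass: M = 1.50×10⁻³
Highest index: nylon.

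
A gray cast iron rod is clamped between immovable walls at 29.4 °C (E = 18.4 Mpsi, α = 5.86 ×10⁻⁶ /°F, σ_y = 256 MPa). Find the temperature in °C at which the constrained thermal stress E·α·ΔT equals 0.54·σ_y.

133 °C

E = 18.4 Mpsi = 126.9 GPa.
α = 5.86×10⁻⁶/°F × 9/5 = 10.5×10⁻⁶/K.
E·α·ΔT = 138.2 MPa ⇒ ΔT = 138.2 / (126.9×10³ × 10.5×10⁻⁶) = 103.3 K.
T = 29.4 + 103.3 = 132.7 °C.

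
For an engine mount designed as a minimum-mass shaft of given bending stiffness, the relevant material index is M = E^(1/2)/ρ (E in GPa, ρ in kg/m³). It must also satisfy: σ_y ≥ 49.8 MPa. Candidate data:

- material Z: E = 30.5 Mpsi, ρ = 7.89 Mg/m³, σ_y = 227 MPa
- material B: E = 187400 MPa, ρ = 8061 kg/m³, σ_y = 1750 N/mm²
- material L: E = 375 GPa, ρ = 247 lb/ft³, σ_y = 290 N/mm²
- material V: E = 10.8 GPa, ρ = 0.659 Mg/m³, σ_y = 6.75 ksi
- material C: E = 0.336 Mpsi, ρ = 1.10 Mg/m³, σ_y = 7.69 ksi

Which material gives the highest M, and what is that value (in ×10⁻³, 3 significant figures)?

Screen on constraints: σ_y ≥ 49.8 MPa. Survivors: material Z, material B, material L, material C.
Putting every candidate on a common basis:
  material Z: E = 210.3 GPa, ρ = 7890 kg/m³
  material B: E = 187.4 GPa, ρ = 8061 kg/m³
  material L: E = 375.0 GPa, ρ = 3957 kg/m³
  material C: E = 2.317 GPa, ρ = 1100 kg/m³
  material L: M = 4.89×10⁻³
  material Z: M = 1.84×10⁻³
  material B: M = 1.70×10⁻³
  material C: M = 1.38×10⁻³
Highest index: material L.

material L, M = 4.89×10⁻³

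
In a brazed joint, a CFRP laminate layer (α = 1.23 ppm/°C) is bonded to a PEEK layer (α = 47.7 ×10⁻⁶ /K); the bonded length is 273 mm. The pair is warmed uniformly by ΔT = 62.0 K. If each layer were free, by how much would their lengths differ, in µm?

Δα = |1.23 − 47.7|×10⁻⁶/K = 46.5×10⁻⁶/K.
ΔL_mismatch = Δα·L·ΔT = 46.5×10⁻⁶ × 273.0 mm × 62.0 K = 787 µm.

787 µm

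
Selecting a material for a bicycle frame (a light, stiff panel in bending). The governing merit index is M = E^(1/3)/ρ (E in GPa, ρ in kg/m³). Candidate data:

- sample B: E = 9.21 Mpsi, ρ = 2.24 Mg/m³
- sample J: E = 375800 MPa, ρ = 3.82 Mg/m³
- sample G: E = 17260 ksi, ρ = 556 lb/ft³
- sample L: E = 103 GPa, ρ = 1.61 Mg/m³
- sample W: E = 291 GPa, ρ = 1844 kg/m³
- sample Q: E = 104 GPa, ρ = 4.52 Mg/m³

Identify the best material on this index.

Convert each candidate to consistent units, then evaluate M:
  sample B: E = 63.50 GPa, ρ = 2240 kg/m³
  sample J: E = 375.8 GPa, ρ = 3820 kg/m³
  sample G: E = 119.0 GPa, ρ = 8906 kg/m³
  sample L: E = 103.0 GPa, ρ = 1610 kg/m³
  sample W: E = 291.0 GPa, ρ = 1844 kg/m³
  sample Q: E = 104.0 GPa, ρ = 4520 kg/m³
  sample W: M = 3.59×10⁻³
  sample L: M = 2.91×10⁻³
  sample J: M = 1.89×10⁻³
  sample B: M = 1.78×10⁻³
  sample Q: M = 1.04×10⁻³
  sample G: M = 0.552×10⁻³
The maximum is for sample W.

sample W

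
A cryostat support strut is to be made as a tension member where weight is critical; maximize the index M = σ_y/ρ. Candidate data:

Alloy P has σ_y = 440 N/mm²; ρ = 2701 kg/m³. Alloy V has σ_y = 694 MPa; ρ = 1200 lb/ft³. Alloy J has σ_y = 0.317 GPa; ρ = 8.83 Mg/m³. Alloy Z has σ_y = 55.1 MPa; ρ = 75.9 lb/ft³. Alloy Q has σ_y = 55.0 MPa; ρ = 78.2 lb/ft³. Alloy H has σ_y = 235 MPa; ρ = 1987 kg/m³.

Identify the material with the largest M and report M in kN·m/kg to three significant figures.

Putting every candidate on a common basis:
  alloy P: σ_y = 440.0 MPa, ρ = 2701 kg/m³
  alloy V: σ_y = 694.0 MPa, ρ = 19220 kg/m³
  alloy J: σ_y = 317.0 MPa, ρ = 8830 kg/m³
  alloy Z: σ_y = 55.10 MPa, ρ = 1216 kg/m³
  alloy Q: σ_y = 55.00 MPa, ρ = 1253 kg/m³
  alloy H: σ_y = 235.0 MPa, ρ = 1987 kg/m³
  alloy P: M = 163 kN·m/kg
  alloy H: M = 118 kN·m/kg
  alloy Z: M = 45.3 kN·m/kg
  alloy Q: M = 43.9 kN·m/kg
  alloy V: M = 36.1 kN·m/kg
  alloy J: M = 35.9 kN·m/kg
The maximum is for alloy P.

alloy P, M = 163 kN·m/kg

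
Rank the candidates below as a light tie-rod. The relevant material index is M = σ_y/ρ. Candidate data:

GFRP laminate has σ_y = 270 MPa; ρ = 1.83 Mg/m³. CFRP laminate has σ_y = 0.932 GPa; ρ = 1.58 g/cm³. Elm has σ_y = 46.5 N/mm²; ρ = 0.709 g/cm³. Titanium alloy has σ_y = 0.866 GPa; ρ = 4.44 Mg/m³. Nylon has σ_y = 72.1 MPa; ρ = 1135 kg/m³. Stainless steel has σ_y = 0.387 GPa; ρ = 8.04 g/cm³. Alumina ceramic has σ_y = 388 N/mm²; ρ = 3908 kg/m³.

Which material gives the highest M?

CFRP laminate

Normalizing units and computing the index:
  GFRP laminate: σ_y = 270.0 MPa, ρ = 1830 kg/m³
  CFRP laminate: σ_y = 932.0 MPa, ρ = 1580 kg/m³
  elm: σ_y = 46.50 MPa, ρ = 709.0 kg/m³
  titanium alloy: σ_y = 866.0 MPa, ρ = 4440 kg/m³
  nylon: σ_y = 72.10 MPa, ρ = 1135 kg/m³
  stainless steel: σ_y = 387.0 MPa, ρ = 8040 kg/m³
  alumina ceramic: σ_y = 388.0 MPa, ρ = 3908 kg/m³
  CFRP laminate: M = 590 kN·m/kg
  titanium alloy: M = 195 kN·m/kg
  GFRP laminate: M = 148 kN·m/kg
  alumina ceramic: M = 99.3 kN·m/kg
  elm: M = 65.6 kN·m/kg
  nylon: M = 63.5 kN·m/kg
  stainless steel: M = 48.1 kN·m/kg
The maximum is for CFRP laminate.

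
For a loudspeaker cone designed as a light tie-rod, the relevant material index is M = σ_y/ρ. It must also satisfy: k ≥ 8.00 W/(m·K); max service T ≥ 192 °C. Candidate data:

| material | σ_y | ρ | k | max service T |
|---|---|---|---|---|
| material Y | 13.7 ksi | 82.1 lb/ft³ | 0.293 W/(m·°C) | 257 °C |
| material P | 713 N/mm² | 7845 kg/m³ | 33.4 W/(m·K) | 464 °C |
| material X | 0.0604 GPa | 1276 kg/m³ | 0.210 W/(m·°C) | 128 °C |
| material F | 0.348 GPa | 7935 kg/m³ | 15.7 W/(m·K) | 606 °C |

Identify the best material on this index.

material P

Screen on constraints: k ≥ 8.00 W/(m·K); max service T ≥ 192 °C. Survivors: material P, material F.
Normalizing units and computing the index:
  material P: σ_y = 713.0 MPa, ρ = 7845 kg/m³
  material F: σ_y = 348.0 MPa, ρ = 7935 kg/m³
  material P: M = 90.9 kN·m/kg
  material F: M = 43.9 kN·m/kg
Material P has the largest M.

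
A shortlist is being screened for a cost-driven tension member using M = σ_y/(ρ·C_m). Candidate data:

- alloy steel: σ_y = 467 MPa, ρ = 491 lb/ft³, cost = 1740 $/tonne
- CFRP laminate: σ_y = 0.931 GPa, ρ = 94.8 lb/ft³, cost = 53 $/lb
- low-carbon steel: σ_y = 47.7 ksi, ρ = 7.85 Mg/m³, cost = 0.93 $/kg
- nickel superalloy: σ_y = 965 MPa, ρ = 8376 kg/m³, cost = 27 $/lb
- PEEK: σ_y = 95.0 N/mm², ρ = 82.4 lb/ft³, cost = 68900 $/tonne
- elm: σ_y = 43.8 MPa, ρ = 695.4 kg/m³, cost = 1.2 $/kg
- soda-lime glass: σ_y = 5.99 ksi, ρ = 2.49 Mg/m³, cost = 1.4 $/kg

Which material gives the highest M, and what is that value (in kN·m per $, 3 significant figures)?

elm, M = 52.5 kN·m per $

Normalizing units and computing the index:
  alloy steel: σ_y = 467.0 MPa, ρ = 7865 kg/m³, cost = 1.740 $/kg
  CFRP laminate: σ_y = 931.0 MPa, ρ = 1519 kg/m³, cost = 116.8 $/kg
  low-carbon steel: σ_y = 328.9 MPa, ρ = 7850 kg/m³, cost = 0.9300 $/kg
  nickel superalloy: σ_y = 965.0 MPa, ρ = 8376 kg/m³, cost = 59.52 $/kg
  PEEK: σ_y = 95.00 MPa, ρ = 1320 kg/m³, cost = 68.90 $/kg
  elm: σ_y = 43.80 MPa, ρ = 695.4 kg/m³, cost = 1.200 $/kg
  soda-lime glass: σ_y = 41.30 MPa, ρ = 2490 kg/m³, cost = 1.400 $/kg
  elm: M = 52.5 kN·m per $
  low-carbon steel: M = 45.0 kN·m per $
  alloy steel: M = 34.1 kN·m per $
  soda-lime glass: M = 11.8 kN·m per $
  CFRP laminate: M = 5.25 kN·m per $
  nickel superalloy: M = 1.94 kN·m per $
  PEEK: M = 1.04 kN·m per $
Highest index: elm.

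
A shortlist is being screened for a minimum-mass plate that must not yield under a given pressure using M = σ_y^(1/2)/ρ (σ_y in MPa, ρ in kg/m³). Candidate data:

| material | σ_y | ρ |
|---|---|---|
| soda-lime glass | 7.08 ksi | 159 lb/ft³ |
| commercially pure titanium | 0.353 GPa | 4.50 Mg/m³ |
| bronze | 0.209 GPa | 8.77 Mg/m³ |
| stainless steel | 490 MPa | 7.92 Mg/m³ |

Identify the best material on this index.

Putting every candidate on a common basis:
  soda-lime glass: σ_y = 48.81 MPa, ρ = 2547 kg/m³
  commercially pure titanium: σ_y = 353.0 MPa, ρ = 4500 kg/m³
  bronze: σ_y = 209.0 MPa, ρ = 8770 kg/m³
  stainless steel: σ_y = 490.0 MPa, ρ = 7920 kg/m³
  commercially pure titanium: M = 4.18×10⁻³
  stainless steel: M = 2.79×10⁻³
  soda-lime glass: M = 2.74×10⁻³
  bronze: M = 1.65×10⁻³
Commercially pure titanium ranks first.

commercially pure titanium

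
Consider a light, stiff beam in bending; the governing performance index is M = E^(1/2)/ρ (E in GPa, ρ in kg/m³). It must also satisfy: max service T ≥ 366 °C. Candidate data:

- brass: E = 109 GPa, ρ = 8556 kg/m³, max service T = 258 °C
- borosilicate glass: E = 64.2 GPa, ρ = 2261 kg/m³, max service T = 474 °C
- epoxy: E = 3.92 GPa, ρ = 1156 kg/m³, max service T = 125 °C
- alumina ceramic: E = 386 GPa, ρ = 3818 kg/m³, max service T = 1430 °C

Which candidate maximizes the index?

alumina ceramic

Screen on constraints: max service T ≥ 366 °C. Survivors: borosilicate glass, alumina ceramic.
Per-candidate index values:
  alumina ceramic: M = 5.15×10⁻³
  borosilicate glass: M = 3.54×10⁻³
The maximum is for alumina ceramic.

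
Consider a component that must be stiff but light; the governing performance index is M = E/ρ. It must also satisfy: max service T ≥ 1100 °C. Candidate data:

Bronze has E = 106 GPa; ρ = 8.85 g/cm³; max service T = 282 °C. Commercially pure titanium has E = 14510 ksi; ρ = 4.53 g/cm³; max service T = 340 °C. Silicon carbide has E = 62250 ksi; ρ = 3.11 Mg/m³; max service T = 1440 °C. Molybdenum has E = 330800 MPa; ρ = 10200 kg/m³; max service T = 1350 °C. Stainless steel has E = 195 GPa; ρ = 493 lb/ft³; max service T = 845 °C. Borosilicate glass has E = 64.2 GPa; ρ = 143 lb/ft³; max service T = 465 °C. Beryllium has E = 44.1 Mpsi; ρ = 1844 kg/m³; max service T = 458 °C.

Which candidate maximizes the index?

Screen on constraints: max service T ≥ 1100 °C. Survivors: silicon carbide, molybdenum.
After converting to SI:
  silicon carbide: E = 429.2 GPa, ρ = 3110 kg/m³
  molybdenum: E = 330.8 GPa, ρ = 10200 kg/m³
  silicon carbide: M = 138 MN·m/kg
  molybdenum: M = 32.4 MN·m/kg
Silicon carbide ranks first.

silicon carbide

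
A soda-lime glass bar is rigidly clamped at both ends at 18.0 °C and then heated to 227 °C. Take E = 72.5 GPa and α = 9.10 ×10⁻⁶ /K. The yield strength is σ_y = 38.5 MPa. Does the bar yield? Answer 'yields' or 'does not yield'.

yields

ΔT = 209.0 K. Constrained thermal stress σ = E·α·ΔT = 72.50×10³ MPa × 9.10×10⁻⁶ × 209.0 = 138 MPa (compressive).
Compare to σ_y = 38.5 MPa: σ ≥ σ_y, so it yields.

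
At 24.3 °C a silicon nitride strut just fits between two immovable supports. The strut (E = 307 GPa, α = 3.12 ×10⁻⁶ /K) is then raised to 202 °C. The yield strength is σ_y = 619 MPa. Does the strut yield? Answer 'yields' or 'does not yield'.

ΔT = 177.7 K. Constrained thermal stress σ = E·α·ΔT = 307.0×10³ MPa × 3.12×10⁻⁶ × 177.7 = 170 MPa (compressive).
Compare to σ_y = 619 MPa: σ < σ_y, so it does not yield.

does not yield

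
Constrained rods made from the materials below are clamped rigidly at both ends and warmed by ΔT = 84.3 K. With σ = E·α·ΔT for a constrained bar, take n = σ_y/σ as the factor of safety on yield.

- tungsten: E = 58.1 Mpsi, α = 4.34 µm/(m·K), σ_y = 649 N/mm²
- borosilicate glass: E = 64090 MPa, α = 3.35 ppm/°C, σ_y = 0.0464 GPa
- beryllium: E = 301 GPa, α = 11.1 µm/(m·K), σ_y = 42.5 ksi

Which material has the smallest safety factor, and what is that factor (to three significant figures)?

Per material, after unit conversion:
  tungsten: E = 400.6, α = 4.34, σ_y = 649.0 → σ = 147 MPa, n = 4.43
  borosilicate glass: E = 64.09, α = 3.35, σ_y = 46.40 → σ = 18.1 MPa, n = 2.56
  beryllium: E = 301.0, α = 11.1, σ_y = 293.0 → σ = 282 MPa, n = 1.04
Beryllium has the lowest safety factor, n = 1.04.

beryllium, n = 1.04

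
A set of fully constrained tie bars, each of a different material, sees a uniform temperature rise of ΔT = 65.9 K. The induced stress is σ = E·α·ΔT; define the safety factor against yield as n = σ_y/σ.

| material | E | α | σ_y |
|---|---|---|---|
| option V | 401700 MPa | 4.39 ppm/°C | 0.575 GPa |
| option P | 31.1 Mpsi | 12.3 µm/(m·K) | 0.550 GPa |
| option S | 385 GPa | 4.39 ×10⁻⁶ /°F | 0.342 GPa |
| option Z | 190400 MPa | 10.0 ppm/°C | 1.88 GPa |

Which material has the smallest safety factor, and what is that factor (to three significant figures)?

Converting E to GPa, α to ×10⁻⁶/K, σ_y to MPa, then σ and n for each:
  option V: E = 401.7, α = 4.39, σ_y = 575.0 → σ = 116 MPa, n = 4.95
  option P: E = 214.4, α = 12.3, σ_y = 550.0 → σ = 174 MPa, n = 3.16
  option S: E = 385.0, α = 7.90, σ_y = 342.0 → σ = 200 MPa, n = 1.71
  option Z: E = 190.4, α = 10.0, σ_y = 1880 → σ = 125 MPa, n = 15.0
Option S has the lowest safety factor, n = 1.71.

option S, n = 1.71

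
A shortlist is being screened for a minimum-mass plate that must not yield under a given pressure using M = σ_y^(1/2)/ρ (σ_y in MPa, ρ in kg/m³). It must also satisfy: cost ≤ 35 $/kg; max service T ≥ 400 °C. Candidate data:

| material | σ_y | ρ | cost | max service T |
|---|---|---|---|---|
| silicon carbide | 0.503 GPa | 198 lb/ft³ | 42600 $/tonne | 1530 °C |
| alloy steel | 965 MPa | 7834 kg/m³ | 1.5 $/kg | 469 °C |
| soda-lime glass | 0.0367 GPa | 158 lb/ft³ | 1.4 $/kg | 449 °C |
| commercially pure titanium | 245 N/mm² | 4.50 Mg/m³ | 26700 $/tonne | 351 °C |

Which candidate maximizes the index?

alloy steel

Screen on constraints: cost ≤ 35 $/kg; max service T ≥ 400 °C. Survivors: alloy steel, soda-lime glass.
In SI units:
  alloy steel: σ_y = 965.0 MPa, ρ = 7834 kg/m³
  soda-lime glass: σ_y = 36.70 MPa, ρ = 2531 kg/m³
  alloy steel: M = 3.97×10⁻³
  soda-lime glass: M = 2.39×10⁻³
Highest index: alloy steel.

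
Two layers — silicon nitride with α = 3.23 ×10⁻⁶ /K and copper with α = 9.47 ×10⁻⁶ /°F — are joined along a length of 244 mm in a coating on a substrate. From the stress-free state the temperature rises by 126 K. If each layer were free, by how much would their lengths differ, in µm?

425 µm

copper: α = 9.47×10⁻⁶/°F × 9/5 = 17.0×10⁻⁶/K.
Δα = |3.23 − 17.0|×10⁻⁶/K = 13.8×10⁻⁶/K.
ΔL_mismatch = Δα·L·ΔT = 13.8×10⁻⁶ × 244.0 mm × 126.0 K = 425 µm.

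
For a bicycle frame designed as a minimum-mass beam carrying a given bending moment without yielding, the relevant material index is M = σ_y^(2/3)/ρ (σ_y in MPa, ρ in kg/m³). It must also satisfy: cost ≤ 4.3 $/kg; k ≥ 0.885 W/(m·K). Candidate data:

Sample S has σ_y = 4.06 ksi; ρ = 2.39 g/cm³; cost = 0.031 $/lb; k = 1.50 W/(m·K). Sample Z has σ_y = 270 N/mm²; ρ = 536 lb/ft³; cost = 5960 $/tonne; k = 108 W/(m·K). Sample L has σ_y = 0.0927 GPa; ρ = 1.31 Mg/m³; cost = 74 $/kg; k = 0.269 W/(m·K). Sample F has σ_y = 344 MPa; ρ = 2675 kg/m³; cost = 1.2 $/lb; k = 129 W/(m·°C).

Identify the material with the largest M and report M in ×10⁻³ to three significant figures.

Screen on constraints: cost ≤ 4.3 $/kg; k ≥ 0.885 W/(m·K). Survivors: sample S, sample F.
Convert each candidate to consistent units, then evaluate M:
  sample S: σ_y = 27.99 MPa, ρ = 2390 kg/m³
  sample F: σ_y = 344.0 MPa, ρ = 2675 kg/m³
  sample F: M = 18.4×10⁻³
  sample S: M = 3.86×10⁻³
Sample F has the largest M.

sample F, M = 18.4×10⁻³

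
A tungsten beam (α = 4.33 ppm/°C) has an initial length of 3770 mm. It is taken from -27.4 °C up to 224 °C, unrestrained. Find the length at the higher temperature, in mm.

3774.1 mm

ΔT = 224 − (-27.4) = 251.4 K.
ΔL = α·L₀·ΔT = 4.33×10⁻⁶ × 3770 mm × 251.4 K = 4.10 mm.
L = L₀ + ΔL = 3770 + 4.10 = 3774.1 mm.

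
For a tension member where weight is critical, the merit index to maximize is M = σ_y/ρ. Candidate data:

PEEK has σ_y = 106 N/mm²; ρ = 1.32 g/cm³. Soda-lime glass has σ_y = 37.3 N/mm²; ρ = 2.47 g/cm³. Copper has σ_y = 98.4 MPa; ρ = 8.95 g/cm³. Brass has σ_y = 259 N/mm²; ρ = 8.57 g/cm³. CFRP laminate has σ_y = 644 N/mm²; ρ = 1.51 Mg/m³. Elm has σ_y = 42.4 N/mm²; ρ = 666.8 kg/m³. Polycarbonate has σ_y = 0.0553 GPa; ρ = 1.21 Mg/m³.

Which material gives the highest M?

After converting to SI:
  PEEK: σ_y = 106.0 MPa, ρ = 1320 kg/m³
  soda-lime glass: σ_y = 37.30 MPa, ρ = 2470 kg/m³
  copper: σ_y = 98.40 MPa, ρ = 8950 kg/m³
  brass: σ_y = 259.0 MPa, ρ = 8570 kg/m³
  CFRP laminate: σ_y = 644.0 MPa, ρ = 1510 kg/m³
  elm: σ_y = 42.40 MPa, ρ = 666.8 kg/m³
  polycarbonate: σ_y = 55.30 MPa, ρ = 1210 kg/m³
  CFRP laminate: M = 426 kN·m/kg
  PEEK: M = 80.3 kN·m/kg
  elm: M = 63.6 kN·m/kg
  polycarbonate: M = 45.7 kN·m/kg
  brass: M = 30.2 kN·m/kg
  soda-lime glass: M = 15.1 kN·m/kg
  copper: M = 11.0 kN·m/kg
Highest index: CFRP laminate.

CFRP laminate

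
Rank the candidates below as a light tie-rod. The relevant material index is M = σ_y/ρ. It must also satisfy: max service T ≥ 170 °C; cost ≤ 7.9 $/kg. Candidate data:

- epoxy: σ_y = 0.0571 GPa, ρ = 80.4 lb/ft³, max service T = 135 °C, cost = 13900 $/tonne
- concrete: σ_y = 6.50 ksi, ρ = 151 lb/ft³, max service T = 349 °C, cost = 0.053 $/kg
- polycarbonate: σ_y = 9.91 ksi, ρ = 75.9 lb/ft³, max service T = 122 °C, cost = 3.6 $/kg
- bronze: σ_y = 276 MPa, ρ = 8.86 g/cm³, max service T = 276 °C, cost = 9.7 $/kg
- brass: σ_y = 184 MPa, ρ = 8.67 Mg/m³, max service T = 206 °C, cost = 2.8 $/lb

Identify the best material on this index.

brass

Screen on constraints: max service T ≥ 170 °C; cost ≤ 7.9 $/kg. Survivors: concrete, brass.
Convert each candidate to consistent units, then evaluate M:
  concrete: σ_y = 44.82 MPa, ρ = 2419 kg/m³
  brass: σ_y = 184.0 MPa, ρ = 8670 kg/m³
  brass: M = 21.2 kN·m/kg
  concrete: M = 18.5 kN·m/kg
Brass ranks first.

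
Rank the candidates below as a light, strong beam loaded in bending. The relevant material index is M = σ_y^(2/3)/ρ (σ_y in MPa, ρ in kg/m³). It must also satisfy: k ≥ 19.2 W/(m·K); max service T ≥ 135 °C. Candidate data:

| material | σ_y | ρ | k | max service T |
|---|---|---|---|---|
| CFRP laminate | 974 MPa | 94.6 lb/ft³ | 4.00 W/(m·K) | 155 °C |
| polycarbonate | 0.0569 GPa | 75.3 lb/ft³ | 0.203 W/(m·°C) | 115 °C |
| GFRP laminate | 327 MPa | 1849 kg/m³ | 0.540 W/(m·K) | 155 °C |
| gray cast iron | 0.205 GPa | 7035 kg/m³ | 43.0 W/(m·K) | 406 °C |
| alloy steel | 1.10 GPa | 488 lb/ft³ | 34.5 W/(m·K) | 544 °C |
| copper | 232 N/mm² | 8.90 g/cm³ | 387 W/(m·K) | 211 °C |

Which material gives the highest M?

alloy steel

Screen on constraints: k ≥ 19.2 W/(m·K); max service T ≥ 135 °C. Survivors: gray cast iron, alloy steel, copper.
Putting every candidate on a common basis:
  gray cast iron: σ_y = 205.0 MPa, ρ = 7035 kg/m³
  alloy steel: σ_y = 1100 MPa, ρ = 7817 kg/m³
  copper: σ_y = 232.0 MPa, ρ = 8900 kg/m³
  alloy steel: M = 13.6×10⁻³
  gray cast iron: M = 4.94×10⁻³
  copper: M = 4.24×10⁻³
Alloy steel has the largest M.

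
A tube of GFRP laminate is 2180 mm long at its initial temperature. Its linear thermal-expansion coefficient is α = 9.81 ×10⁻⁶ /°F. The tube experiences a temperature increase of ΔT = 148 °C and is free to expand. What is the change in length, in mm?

5.70 mm

Convert α: 9.81×10⁻⁶/°F × (9/5) = 17.7×10⁻⁶/K.
ΔL = α·L₀·ΔT = 17.7×10⁻⁶ × 2180 mm × 148.0 K = 5.70 mm.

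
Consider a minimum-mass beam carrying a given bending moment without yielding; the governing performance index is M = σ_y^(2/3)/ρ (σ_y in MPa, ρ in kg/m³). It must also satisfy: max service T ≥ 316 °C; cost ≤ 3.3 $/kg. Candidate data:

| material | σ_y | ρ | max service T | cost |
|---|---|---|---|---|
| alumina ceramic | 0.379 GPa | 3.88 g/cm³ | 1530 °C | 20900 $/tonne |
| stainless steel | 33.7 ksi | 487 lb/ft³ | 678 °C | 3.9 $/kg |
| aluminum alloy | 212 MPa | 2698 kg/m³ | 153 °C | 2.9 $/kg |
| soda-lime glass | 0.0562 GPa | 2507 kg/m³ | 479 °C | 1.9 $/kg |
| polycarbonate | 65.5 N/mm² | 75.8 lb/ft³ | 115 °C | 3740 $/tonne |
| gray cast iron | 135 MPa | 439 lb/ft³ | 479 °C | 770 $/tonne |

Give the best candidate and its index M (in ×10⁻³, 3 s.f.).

Screen on constraints: max service T ≥ 316 °C; cost ≤ 3.3 $/kg. Survivors: soda-lime glass, gray cast iron.
Putting every candidate on a common basis:
  soda-lime glass: σ_y = 56.20 MPa, ρ = 2507 kg/m³
  gray cast iron: σ_y = 135.0 MPa, ρ = 7032 kg/m³
  soda-lime glass: M = 5.85×10⁻³
  gray cast iron: M = 3.74×10⁻³
Soda-lime glass ranks first.

soda-lime glass, M = 5.85×10⁻³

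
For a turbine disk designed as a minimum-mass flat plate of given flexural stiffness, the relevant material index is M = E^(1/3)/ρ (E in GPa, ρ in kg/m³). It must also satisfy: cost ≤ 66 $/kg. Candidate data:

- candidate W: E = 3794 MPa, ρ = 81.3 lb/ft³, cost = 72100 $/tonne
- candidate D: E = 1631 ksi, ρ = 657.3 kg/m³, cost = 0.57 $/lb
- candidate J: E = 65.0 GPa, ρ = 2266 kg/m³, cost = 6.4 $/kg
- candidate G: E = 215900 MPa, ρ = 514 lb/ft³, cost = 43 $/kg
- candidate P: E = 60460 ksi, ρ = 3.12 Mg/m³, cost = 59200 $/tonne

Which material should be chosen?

candidate D

Screen on constraints: cost ≤ 66 $/kg. Survivors: candidate D, candidate J, candidate G, candidate P.
After converting to SI:
  candidate D: E = 11.25 GPa, ρ = 657.3 kg/m³
  candidate J: E = 65.00 GPa, ρ = 2266 kg/m³
  candidate G: E = 215.9 GPa, ρ = 8233 kg/m³
  candidate P: E = 416.9 GPa, ρ = 3120 kg/m³
  candidate D: M = 3.41×10⁻³
  candidate P: M = 2.39×10⁻³
  candidate J: M = 1.77×10⁻³
  candidate G: M = 0.729×10⁻³
Candidate D has the largest M.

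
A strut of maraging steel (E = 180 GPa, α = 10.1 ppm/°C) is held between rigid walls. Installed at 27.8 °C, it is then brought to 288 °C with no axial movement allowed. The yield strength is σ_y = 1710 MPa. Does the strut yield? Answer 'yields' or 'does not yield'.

ΔT = 260.2 K. Constrained thermal stress σ = E·α·ΔT = 180.0×10³ MPa × 10.1×10⁻⁶ × 260.2 = 473 MPa (compressive).
Compare to σ_y = 1710 MPa: σ < σ_y, so it does not yield.

does not yield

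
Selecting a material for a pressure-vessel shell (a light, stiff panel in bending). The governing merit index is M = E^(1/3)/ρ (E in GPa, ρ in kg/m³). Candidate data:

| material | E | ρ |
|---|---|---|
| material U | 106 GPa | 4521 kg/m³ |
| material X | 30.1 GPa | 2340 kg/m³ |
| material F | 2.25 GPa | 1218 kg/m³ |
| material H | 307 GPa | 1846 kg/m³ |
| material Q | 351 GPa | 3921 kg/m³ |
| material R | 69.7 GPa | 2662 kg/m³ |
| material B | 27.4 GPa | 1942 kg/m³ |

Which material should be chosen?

material H

Evaluate M for each candidate:
  material H: M = 3.65×10⁻³
  material Q: M = 1.80×10⁻³
  material B: M = 1.55×10⁻³
  material R: M = 1.55×10⁻³
  material X: M = 1.33×10⁻³
  material F: M = 1.08×10⁻³
  material U: M = 1.05×10⁻³
Material H ranks first.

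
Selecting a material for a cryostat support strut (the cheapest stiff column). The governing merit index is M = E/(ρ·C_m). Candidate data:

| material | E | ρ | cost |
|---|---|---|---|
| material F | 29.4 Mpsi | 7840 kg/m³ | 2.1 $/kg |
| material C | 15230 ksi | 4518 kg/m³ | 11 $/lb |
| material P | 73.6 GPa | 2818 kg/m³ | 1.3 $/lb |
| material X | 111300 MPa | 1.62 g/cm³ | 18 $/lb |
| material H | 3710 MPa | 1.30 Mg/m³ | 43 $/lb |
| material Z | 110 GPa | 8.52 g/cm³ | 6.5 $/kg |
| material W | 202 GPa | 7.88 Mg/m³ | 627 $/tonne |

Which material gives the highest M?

material W

Normalizing units and computing the index:
  material F: E = 202.7 GPa, ρ = 7840 kg/m³, cost = 2.100 $/kg
  material C: E = 105.0 GPa, ρ = 4518 kg/m³, cost = 24.25 $/kg
  material P: E = 73.60 GPa, ρ = 2818 kg/m³, cost = 2.866 $/kg
  material X: E = 111.3 GPa, ρ = 1620 kg/m³, cost = 39.68 $/kg
  material H: E = 3.710 GPa, ρ = 1300 kg/m³, cost = 94.80 $/kg
  material Z: E = 110.0 GPa, ρ = 8520 kg/m³, cost = 6.500 $/kg
  material W: E = 202.0 GPa, ρ = 7880 kg/m³, cost = 0.6270 $/kg
  material W: M = 40.9 MN·m per $
  material F: M = 12.3 MN·m per $
  material P: M = 9.11 MN·m per $
  material Z: M = 1.99 MN·m per $
  material X: M = 1.73 MN·m per $
  material C: M = 0.958 MN·m per $
  material H: M = 0.0301 MN·m per $
Material W ranks first.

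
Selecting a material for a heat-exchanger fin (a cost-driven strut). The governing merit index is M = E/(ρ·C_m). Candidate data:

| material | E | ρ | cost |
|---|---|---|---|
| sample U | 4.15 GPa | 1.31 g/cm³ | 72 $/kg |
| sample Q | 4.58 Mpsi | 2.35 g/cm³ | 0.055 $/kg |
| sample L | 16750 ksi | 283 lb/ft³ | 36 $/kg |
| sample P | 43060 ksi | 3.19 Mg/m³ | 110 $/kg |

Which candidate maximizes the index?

sample Q

Putting every candidate on a common basis:
  sample U: E = 4.150 GPa, ρ = 1310 kg/m³, cost = 72.00 $/kg
  sample Q: E = 31.58 GPa, ρ = 2350 kg/m³, cost = 0.05500 $/kg
  sample L: E = 115.5 GPa, ρ = 4533 kg/m³, cost = 36.00 $/kg
  sample P: E = 296.9 GPa, ρ = 3190 kg/m³, cost = 110.0 $/kg
  sample Q: M = 244 MN·m per $
  sample P: M = 0.846 MN·m per $
  sample L: M = 0.708 MN·m per $
  sample U: M = 0.0440 MN·m per $
Sample Q ranks first.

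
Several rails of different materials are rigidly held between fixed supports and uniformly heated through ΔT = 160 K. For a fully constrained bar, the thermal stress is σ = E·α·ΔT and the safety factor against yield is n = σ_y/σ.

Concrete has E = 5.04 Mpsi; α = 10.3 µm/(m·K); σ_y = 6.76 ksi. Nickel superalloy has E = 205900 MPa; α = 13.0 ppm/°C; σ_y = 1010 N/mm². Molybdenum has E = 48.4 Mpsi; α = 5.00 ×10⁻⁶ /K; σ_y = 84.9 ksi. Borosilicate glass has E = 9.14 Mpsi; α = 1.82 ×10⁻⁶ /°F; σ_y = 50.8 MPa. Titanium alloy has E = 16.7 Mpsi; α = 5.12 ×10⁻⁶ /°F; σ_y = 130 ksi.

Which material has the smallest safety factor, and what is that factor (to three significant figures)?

Converting E to GPa, α to ×10⁻⁶/K, σ_y to MPa, then σ and n for each:
  concrete: E = 34.75, α = 10.3, σ_y = 46.61 → σ = 57.3 MPa, n = 0.814
  nickel superalloy: E = 205.9, α = 13.0, σ_y = 1010 → σ = 428 MPa, n = 2.36
  molybdenum: E = 333.7, α = 5.00, σ_y = 585.4 → σ = 267 MPa, n = 2.19
  borosilicate glass: E = 63.02, α = 3.28, σ_y = 50.80 → σ = 33.0 MPa, n = 1.54
  titanium alloy: E = 115.1, α = 9.22, σ_y = 896.3 → σ = 170 MPa, n = 5.28
The minimum is concrete at n = 0.814.

concrete, n = 0.814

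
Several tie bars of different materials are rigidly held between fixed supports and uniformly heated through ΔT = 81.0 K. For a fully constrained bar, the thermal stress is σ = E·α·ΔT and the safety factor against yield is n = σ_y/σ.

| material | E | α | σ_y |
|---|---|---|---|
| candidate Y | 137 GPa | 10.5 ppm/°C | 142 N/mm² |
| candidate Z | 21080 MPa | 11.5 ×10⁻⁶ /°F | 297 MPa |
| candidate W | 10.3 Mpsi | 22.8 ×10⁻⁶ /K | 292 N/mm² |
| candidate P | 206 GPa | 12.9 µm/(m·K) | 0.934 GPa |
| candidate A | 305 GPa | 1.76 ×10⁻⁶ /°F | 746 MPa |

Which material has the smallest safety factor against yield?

With everything in SI (GPa, ×10⁻⁶/K, MPa):
  candidate Y: E = 137.0, α = 10.5, σ_y = 142.0 → σ = 117 MPa, n = 1.22
  candidate Z: E = 21.08, α = 20.7, σ_y = 297.0 → σ = 35.3 MPa, n = 8.40
  candidate W: E = 71.02, α = 22.8, σ_y = 292.0 → σ = 131 MPa, n = 2.23
  candidate P: E = 206.0, α = 12.9, σ_y = 934.0 → σ = 215 MPa, n = 4.34
  candidate A: E = 305.0, α = 3.17, σ_y = 746.0 → σ = 78.3 MPa, n = 9.53
Candidate Y has the lowest safety factor, n = 1.22.

candidate Y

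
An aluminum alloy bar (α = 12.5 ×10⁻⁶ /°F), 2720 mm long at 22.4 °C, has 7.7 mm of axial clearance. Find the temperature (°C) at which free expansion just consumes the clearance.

α = 12.5×10⁻⁶/°F × 9/5 = 22.5×10⁻⁶/K.
α·L₀·ΔT = 7.7 mm ⇒ ΔT = 7.7 / (22.5×10⁻⁶ × 2720.0) = 125.8 K.
T = 22.4 + 125.8 = 148.2 °C.

148 °C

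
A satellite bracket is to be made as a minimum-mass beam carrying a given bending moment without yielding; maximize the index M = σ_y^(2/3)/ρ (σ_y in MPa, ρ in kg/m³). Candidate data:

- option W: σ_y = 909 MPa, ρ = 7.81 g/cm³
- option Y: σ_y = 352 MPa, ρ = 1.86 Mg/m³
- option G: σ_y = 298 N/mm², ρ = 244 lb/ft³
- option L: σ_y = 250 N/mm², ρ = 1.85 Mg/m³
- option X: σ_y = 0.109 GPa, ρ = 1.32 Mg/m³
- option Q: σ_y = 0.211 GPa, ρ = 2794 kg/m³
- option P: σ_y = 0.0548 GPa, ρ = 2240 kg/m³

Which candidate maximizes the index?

option Y

Putting every candidate on a common basis:
  option W: σ_y = 909.0 MPa, ρ = 7810 kg/m³
  option Y: σ_y = 352.0 MPa, ρ = 1860 kg/m³
  option G: σ_y = 298.0 MPa, ρ = 3909 kg/m³
  option L: σ_y = 250.0 MPa, ρ = 1850 kg/m³
  option X: σ_y = 109.0 MPa, ρ = 1320 kg/m³
  option Q: σ_y = 211.0 MPa, ρ = 2794 kg/m³
  option P: σ_y = 54.80 MPa, ρ = 2240 kg/m³
  option Y: M = 26.8×10⁻³
  option L: M = 21.5×10⁻³
  option X: M = 17.3×10⁻³
  option Q: M = 12.7×10⁻³
  option W: M = 12.0×10⁻³
  option G: M = 11.4×10⁻³
  option P: M = 6.44×10⁻³
The maximum is for option Y.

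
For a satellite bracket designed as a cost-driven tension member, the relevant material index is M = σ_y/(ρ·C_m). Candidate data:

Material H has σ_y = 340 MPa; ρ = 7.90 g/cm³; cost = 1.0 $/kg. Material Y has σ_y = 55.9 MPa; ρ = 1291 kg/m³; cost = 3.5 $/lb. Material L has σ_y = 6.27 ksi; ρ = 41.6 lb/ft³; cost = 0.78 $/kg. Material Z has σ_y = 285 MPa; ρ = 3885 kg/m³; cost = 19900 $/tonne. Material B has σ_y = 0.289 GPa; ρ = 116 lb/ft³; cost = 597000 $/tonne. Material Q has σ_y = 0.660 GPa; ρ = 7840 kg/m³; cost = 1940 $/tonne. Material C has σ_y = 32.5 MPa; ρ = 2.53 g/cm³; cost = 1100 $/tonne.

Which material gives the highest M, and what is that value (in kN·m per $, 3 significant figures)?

Convert each candidate to consistent units, then evaluate M:
  material H: σ_y = 340.0 MPa, ρ = 7900 kg/m³, cost = 1.000 $/kg
  material Y: σ_y = 55.90 MPa, ρ = 1291 kg/m³, cost = 7.716 $/kg
  material L: σ_y = 43.23 MPa, ρ = 666.4 kg/m³, cost = 0.7800 $/kg
  material Z: σ_y = 285.0 MPa, ρ = 3885 kg/m³, cost = 19.90 $/kg
  material B: σ_y = 289.0 MPa, ρ = 1858 kg/m³, cost = 597.0 $/kg
  material Q: σ_y = 660.0 MPa, ρ = 7840 kg/m³, cost = 1.940 $/kg
  material C: σ_y = 32.50 MPa, ρ = 2530 kg/m³, cost = 1.100 $/kg
  material L: M = 83.2 kN·m per $
  material Q: M = 43.4 kN·m per $
  material H: M = 43.0 kN·m per $
  material C: M = 11.7 kN·m per $
  material Y: M = 5.61 kN·m per $
  material Z: M = 3.69 kN·m per $
  material B: M = 0.261 kN·m per $
The maximum is for material L.

material L, M = 83.2 kN·m per $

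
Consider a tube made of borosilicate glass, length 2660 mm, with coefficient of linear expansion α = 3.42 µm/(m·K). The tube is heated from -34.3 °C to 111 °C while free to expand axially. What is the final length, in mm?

ΔT = 111 − (-34.3) = 145.3 K.
ΔL = α·L₀·ΔT = 3.42×10⁻⁶ × 2660 mm × 145.3 K = 1.32 mm.
L = L₀ + ΔL = 2660 + 1.32 = 2661.3 mm.

2661.3 mm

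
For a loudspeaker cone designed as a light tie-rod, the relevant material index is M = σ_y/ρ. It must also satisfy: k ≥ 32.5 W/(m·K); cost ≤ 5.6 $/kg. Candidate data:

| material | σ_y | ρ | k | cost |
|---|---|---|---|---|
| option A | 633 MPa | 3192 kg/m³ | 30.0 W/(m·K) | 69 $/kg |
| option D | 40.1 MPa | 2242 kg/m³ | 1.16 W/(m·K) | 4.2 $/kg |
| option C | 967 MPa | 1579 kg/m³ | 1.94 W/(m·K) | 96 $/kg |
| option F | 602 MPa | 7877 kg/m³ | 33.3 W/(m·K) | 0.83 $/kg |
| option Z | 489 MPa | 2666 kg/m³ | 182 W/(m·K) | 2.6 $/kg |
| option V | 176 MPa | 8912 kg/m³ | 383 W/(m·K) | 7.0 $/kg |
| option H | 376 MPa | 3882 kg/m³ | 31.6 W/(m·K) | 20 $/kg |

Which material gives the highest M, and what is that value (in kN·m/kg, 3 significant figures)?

Screen on constraints: k ≥ 32.5 W/(m·K); cost ≤ 5.6 $/kg. Survivors: option F, option Z.
Evaluate M for each candidate:
  option Z: M = 183 kN·m/kg
  option F: M = 76.4 kN·m/kg
Option Z ranks first.

option Z, M = 183 kN·m/kg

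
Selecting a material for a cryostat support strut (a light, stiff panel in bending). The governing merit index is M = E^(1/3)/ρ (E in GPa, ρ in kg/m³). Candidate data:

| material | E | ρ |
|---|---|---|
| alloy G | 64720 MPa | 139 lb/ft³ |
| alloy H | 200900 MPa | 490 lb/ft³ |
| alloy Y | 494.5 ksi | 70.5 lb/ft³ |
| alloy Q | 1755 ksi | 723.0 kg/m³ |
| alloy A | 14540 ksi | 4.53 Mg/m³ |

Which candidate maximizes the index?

Putting every candidate on a common basis:
  alloy G: E = 64.72 GPa, ρ = 2227 kg/m³
  alloy H: E = 200.9 GPa, ρ = 7849 kg/m³
  alloy Y: E = 3.409 GPa, ρ = 1129 kg/m³
  alloy Q: E = 12.10 GPa, ρ = 723.0 kg/m³
  alloy A: E = 100.2 GPa, ρ = 4530 kg/m³
  alloy Q: M = 3.18×10⁻³
  alloy G: M = 1.80×10⁻³
  alloy Y: M = 1.33×10⁻³
  alloy A: M = 1.03×10⁻³
  alloy H: M = 0.746×10⁻³
Alloy Q has the largest M.

alloy Q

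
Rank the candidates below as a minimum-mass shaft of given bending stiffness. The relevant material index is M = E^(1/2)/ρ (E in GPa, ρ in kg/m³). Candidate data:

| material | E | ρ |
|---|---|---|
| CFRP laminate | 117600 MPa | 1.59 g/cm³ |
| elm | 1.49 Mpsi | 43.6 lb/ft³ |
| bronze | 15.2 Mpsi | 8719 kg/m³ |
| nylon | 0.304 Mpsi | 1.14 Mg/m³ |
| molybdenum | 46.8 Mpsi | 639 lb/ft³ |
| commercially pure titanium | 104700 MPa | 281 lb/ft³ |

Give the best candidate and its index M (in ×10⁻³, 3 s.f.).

CFRP laminate, M = 6.82×10⁻³

Normalizing units and computing the index:
  CFRP laminate: E = 117.6 GPa, ρ = 1590 kg/m³
  elm: E = 10.27 GPa, ρ = 698.4 kg/m³
  bronze: E = 104.8 GPa, ρ = 8719 kg/m³
  nylon: E = 2.096 GPa, ρ = 1140 kg/m³
  molybdenum: E = 322.7 GPa, ρ = 10240 kg/m³
  commercially pure titanium: E = 104.7 GPa, ρ = 4501 kg/m³
  CFRP laminate: M = 6.82×10⁻³
  elm: M = 4.59×10⁻³
  commercially pure titanium: M = 2.27×10⁻³
  molybdenum: M = 1.75×10⁻³
  nylon: M = 1.27×10⁻³
  bronze: M = 1.17×10⁻³
CFRP laminate has the largest M.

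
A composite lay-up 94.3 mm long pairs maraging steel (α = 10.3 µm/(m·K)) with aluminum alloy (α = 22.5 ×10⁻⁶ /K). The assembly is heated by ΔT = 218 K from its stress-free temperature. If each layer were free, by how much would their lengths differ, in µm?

251 µm

Δα = |10.3 − 22.5|×10⁻⁶/K = 12.2×10⁻⁶/K.
ΔL_mismatch = Δα·L·ΔT = 12.2×10⁻⁶ × 94.3 mm × 218.0 K = 251 µm.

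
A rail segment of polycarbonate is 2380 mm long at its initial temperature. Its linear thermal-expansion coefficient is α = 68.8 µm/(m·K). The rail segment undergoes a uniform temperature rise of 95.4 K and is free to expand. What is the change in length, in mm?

15.6 mm

ΔL = α·L₀·ΔT = 68.8×10⁻⁶ × 2380 mm × 95.40 K = 15.6 mm.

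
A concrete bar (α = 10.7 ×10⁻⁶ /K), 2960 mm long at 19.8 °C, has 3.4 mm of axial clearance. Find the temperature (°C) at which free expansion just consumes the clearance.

127 °C

α·L₀·ΔT = 3.4 mm ⇒ ΔT = 3.4 / (10.7×10⁻⁶ × 2960.0) = 107.4 K.
T = 19.8 + 107.4 = 127.2 °C.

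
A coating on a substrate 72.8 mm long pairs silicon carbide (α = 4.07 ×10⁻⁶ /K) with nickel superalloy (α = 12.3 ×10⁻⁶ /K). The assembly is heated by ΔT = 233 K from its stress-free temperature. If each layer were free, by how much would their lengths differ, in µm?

140 µm

Δα = |4.07 − 12.3|×10⁻⁶/K = 8.23×10⁻⁶/K.
ΔL_mismatch = Δα·L·ΔT = 8.23×10⁻⁶ × 72.8 mm × 233.0 K = 140 µm.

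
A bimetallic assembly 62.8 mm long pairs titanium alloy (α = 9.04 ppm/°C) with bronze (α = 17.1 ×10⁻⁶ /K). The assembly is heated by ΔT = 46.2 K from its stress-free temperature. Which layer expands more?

α(titanium alloy) = 9.04×10⁻⁶/K vs α(bronze) = 17.1×10⁻⁶/K.
Higher α expands more for the same ΔT: bronze.

bronze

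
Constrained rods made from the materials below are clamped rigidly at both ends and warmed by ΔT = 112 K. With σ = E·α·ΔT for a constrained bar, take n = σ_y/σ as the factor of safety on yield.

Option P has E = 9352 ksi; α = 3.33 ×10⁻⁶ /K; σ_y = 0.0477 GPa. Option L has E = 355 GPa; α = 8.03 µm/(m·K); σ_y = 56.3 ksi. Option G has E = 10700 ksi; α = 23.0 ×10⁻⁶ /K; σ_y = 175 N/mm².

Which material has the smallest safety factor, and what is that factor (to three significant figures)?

option G, n = 0.921

Per material, after unit conversion:
  option P: E = 64.48, α = 3.33, σ_y = 47.70 → σ = 24.0 MPa, n = 1.98
  option L: E = 355.0, α = 8.03, σ_y = 388.2 → σ = 319 MPa, n = 1.22
  option G: E = 73.77, α = 23.0, σ_y = 175.0 → σ = 190 MPa, n = 0.921
The minimum is option G at n = 0.921.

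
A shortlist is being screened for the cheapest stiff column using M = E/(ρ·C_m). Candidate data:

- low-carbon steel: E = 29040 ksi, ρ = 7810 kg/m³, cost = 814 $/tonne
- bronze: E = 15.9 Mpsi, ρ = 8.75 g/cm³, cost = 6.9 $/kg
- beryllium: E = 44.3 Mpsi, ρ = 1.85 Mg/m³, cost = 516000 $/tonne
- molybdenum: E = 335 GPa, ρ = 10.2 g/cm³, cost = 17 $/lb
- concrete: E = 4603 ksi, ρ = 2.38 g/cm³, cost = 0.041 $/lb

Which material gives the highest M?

concrete

In SI units:
  low-carbon steel: E = 200.2 GPa, ρ = 7810 kg/m³, cost = 0.8140 $/kg
  bronze: E = 109.6 GPa, ρ = 8750 kg/m³, cost = 6.900 $/kg
  beryllium: E = 305.4 GPa, ρ = 1850 kg/m³, cost = 516.0 $/kg
  molybdenum: E = 335.0 GPa, ρ = 10200 kg/m³, cost = 37.48 $/kg
  concrete: E = 31.74 GPa, ρ = 2380 kg/m³, cost = 0.09039 $/kg
  concrete: M = 148 MN·m per $
  low-carbon steel: M = 31.5 MN·m per $
  bronze: M = 1.82 MN·m per $
  molybdenum: M = 0.876 MN·m per $
  beryllium: M = 0.320 MN·m per $
The maximum is for concrete.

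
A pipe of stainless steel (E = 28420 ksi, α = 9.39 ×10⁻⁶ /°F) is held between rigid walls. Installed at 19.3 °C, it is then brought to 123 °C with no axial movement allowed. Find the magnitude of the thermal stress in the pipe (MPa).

E = 28420 ksi = 195.9 GPa.
α = 9.39×10⁻⁶/°F × 9/5 = 16.9×10⁻⁶/K.
ΔT = 103.7 K. Constrained thermal stress σ = E·α·ΔT = 195.9×10³ MPa × 16.9×10⁻⁶ × 103.7 = 343 MPa (compressive).

343 MPa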